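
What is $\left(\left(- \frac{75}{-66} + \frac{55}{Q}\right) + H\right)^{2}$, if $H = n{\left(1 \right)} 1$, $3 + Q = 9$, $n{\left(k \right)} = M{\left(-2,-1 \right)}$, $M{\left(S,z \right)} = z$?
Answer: $\frac{94249}{1089} \approx 86.546$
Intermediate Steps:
$n{\left(k \right)} = -1$
$Q = 6$ ($Q = -3 + 9 = 6$)
$H = -1$ ($H = \left(-1\right) 1 = -1$)
$\left(\left(- \frac{75}{-66} + \frac{55}{Q}\right) + H\right)^{2} = \left(\left(- \frac{75}{-66} + \frac{55}{6}\right) - 1\right)^{2} = \left(\left(\left(-75\right) \left(- \frac{1}{66}\right) + 55 \cdot \frac{1}{6}\right) - 1\right)^{2} = \left(\left(\frac{25}{22} + \frac{55}{6}\right) - 1\right)^{2} = \left(\frac{340}{33} - 1\right)^{2} = \left(\frac{307}{33}\right)^{2} = \frac{94249}{1089}$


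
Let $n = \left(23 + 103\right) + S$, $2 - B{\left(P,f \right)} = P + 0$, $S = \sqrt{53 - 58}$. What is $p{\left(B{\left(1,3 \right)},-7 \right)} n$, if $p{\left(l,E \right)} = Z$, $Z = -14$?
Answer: $-1764 - 14 i \sqrt{5} \approx -1764.0 - 31.305 i$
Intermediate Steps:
$S = i \sqrt{5}$ ($S = \sqrt{-5} = i \sqrt{5} \approx 2.2361 i$)
$B{\left(P,f \right)} = 2 - P$ ($B{\left(P,f \right)} = 2 - \left(P + 0\right) = 2 - P$)
$p{\left(l,E \right)} = -14$
$n = 126 + i \sqrt{5}$ ($n = \left(23 + 103\right) + i \sqrt{5} = 126 + i \sqrt{5} \approx 126.0 + 2.2361 i$)
$p{\left(B{\left(1,3 \right)},-7 \right)} n = - 14 \left(126 + i \sqrt{5}\right) = -1764 - 14 i \sqrt{5}$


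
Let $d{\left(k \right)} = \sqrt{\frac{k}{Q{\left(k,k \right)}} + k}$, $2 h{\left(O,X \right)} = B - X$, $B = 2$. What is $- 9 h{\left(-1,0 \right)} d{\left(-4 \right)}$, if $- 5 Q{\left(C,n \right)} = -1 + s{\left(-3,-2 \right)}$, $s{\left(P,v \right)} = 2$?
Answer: $-36$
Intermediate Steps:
$Q{\left(C,n \right)} = - \frac{1}{5}$ ($Q{\left(C,n \right)} = - \frac{-1 + 2}{5} = \left(- \frac{1}{5}\right) 1 = - \frac{1}{5}$)
$h{\left(O,X \right)} = 1 - \frac{X}{2}$ ($h{\left(O,X \right)} = \frac{2 - X}{2} = 1 - \frac{X}{2}$)
$d{\left(k \right)} = 2 \sqrt{- k}$ ($d{\left(k \right)} = \sqrt{\frac{k}{- \frac{1}{5}} + k} = \sqrt{k \left(-5\right) + k} = \sqrt{- 5 k + k} = \sqrt{- 4 k} = 2 \sqrt{- k}$)
$- 9 h{\left(-1,0 \right)} d{\left(-4 \right)} = - 9 \left(1 - 0\right) 2 \sqrt{\left(-1\right) \left(-4\right)} = - 9 \left(1 + 0\right) 2 \sqrt{4} = \left(-9\right) 1 \cdot 2 \cdot 2 = \left(-9\right) 4 = -36$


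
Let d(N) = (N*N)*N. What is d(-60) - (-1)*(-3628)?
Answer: -219628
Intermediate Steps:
d(N) = N³ (d(N) = N²*N = N³)
d(-60) - (-1)*(-3628) = (-60)³ - (-1)*(-3628) = -216000 - 1*3628 = -216000 - 3628 = -219628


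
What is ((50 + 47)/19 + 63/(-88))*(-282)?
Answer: -1034799/836 ≈ -1237.8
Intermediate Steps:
((50 + 47)/19 + 63/(-88))*(-282) = (97*(1/19) + 63*(-1/88))*(-282) = (97/19 - 63/88)*(-282) = (7339/1672)*(-282) = -1034799/836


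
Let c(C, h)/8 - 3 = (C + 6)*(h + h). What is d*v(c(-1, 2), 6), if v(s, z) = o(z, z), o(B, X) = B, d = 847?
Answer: 5082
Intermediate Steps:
c(C, h) = 24 + 16*h*(6 + C) (c(C, h) = 24 + 8*((C + 6)*(h + h)) = 24 + 8*((6 + C)*(2*h)) = 24 + 8*(2*h*(6 + C)) = 24 + 16*h*(6 + C))
v(s, z) = z
d*v(c(-1, 2), 6) = 847*6 = 5082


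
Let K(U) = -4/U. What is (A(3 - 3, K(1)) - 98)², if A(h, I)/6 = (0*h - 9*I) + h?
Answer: 13924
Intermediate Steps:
A(h, I) = -54*I + 6*h (A(h, I) = 6*((0*h - 9*I) + h) = 6*((0 - 9*I) + h) = 6*(-9*I + h) = 6*(h - 9*I) = -54*I + 6*h)
(A(3 - 3, K(1)) - 98)² = ((-(-216)/1 + 6*(3 - 3)) - 98)² = ((-(-216) + 6*0) - 98)² = ((-54*(-4) + 0) - 98)² = ((216 + 0) - 98)² = (216 - 98)² = 118² = 13924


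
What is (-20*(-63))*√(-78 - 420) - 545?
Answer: -545 + 1260*I*√498 ≈ -545.0 + 28118.0*I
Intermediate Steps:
(-20*(-63))*√(-78 - 420) - 545 = 1260*√(-498) - 545 = 1260*(I*√498) - 545 = 1260*I*√498 - 545 = -545 + 1260*I*√498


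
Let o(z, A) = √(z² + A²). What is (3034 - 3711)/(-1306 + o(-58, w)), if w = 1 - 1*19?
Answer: 442081/850974 + 677*√922/850974 ≈ 0.54366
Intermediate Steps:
w = -18 (w = 1 - 19 = -18)
o(z, A) = √(A² + z²)
(3034 - 3711)/(-1306 + o(-58, w)) = (3034 - 3711)/(-1306 + √((-18)² + (-58)²)) = -677/(-1306 + √(324 + 3364)) = -677/(-1306 + √3688) = -677/(-1306 + 2*√922)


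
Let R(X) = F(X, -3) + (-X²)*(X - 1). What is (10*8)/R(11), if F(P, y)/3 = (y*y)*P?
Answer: -80/913 ≈ -0.087623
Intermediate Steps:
F(P, y) = 3*P*y² (F(P, y) = 3*((y*y)*P) = 3*(y²*P) = 3*(P*y²) = 3*P*y²)
R(X) = 27*X - X²*(-1 + X) (R(X) = 3*X*(-3)² + (-X²)*(X - 1) = 3*X*9 + (-X²)*(-1 + X) = 27*X - X²*(-1 + X))
(10*8)/R(11) = (10*8)/((11*(27 + 11 - 1*11²))) = 80/((11*(27 + 11 - 1*121))) = 80/((11*(27 + 11 - 121))) = 80/((11*(-83))) = 80/(-913) = 80*(-1/913) = -80/913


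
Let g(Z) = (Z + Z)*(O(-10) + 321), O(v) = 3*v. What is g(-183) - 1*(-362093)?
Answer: 255587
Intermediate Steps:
g(Z) = 582*Z (g(Z) = (Z + Z)*(3*(-10) + 321) = (2*Z)*(-30 + 321) = (2*Z)*291 = 582*Z)
g(-183) - 1*(-362093) = 582*(-183) - 1*(-362093) = -106506 + 362093 = 255587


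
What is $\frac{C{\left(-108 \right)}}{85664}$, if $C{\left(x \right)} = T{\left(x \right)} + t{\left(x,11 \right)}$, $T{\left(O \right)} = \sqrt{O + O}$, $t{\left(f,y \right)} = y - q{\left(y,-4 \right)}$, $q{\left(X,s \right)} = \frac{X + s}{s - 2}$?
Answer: $\frac{73}{513984} + \frac{3 i \sqrt{6}}{42832} \approx 0.00014203 + 0.00017156 i$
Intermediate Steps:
$q{\left(X,s \right)} = \frac{X + s}{-2 + s}$
$t{\left(f,y \right)} = - \frac{2}{3} + \frac{7 y}{6}$ ($t{\left(f,y \right)} = y - \frac{y - 4}{-2 - 4} = y - \frac{-4 + y}{-6} = y - - \frac{-4 + y}{6} = y - \left(\frac{2}{3} - \frac{y}{6}\right) = y + \left(- \frac{2}{3} + \frac{y}{6}\right) = - \frac{2}{3} + \frac{7 y}{6}$)
$T{\left(O \right)} = \sqrt{2} \sqrt{O}$ ($T{\left(O \right)} = \sqrt{2 O} = \sqrt{2} \sqrt{O}$)
$C{\left(x \right)} = \frac{73}{6} + \sqrt{2} \sqrt{x}$ ($C{\left(x \right)} = \sqrt{2} \sqrt{x} + \left(- \frac{2}{3} + \frac{7}{6} \cdot 11\right) = \sqrt{2} \sqrt{x} + \left(- \frac{2}{3} + \frac{77}{6}\right) = \sqrt{2} \sqrt{x} + \frac{73}{6} = \frac{73}{6} + \sqrt{2} \sqrt{x}$)
$\frac{C{\left(-108 \right)}}{85664} = \frac{\frac{73}{6} + \sqrt{2} \sqrt{-108}}{85664} = \left(\frac{73}{6} + \sqrt{2} \cdot 6 i \sqrt{3}\right) \frac{1}{85664} = \left(\frac{73}{6} + 6 i \sqrt{6}\right) \frac{1}{85664} = \frac{73}{513984} + \frac{3 i \sqrt{6}}{42832}$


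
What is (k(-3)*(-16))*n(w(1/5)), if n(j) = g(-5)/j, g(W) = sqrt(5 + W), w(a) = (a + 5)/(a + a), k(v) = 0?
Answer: 0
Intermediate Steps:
w(a) = (5 + a)/(2*a) (w(a) = (5 + a)/((2*a)) = (5 + a)*(1/(2*a)) = (5 + a)/(2*a))
n(j) = 0 (n(j) = sqrt(5 - 5)/j = sqrt(0)/j = 0/j = 0)
(k(-3)*(-16))*n(w(1/5)) = (0*(-16))*0 = 0*0 = 0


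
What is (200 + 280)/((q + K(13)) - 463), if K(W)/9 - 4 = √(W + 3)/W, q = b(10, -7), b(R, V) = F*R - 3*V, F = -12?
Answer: -3120/3401 ≈ -0.91738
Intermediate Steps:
b(R, V) = -12*R - 3*V
q = -99 (q = -12*10 - 3*(-7) = -120 + 21 = -99)
K(W) = 36 + 9*√(3 + W)/W (K(W) = 36 + 9*(√(W + 3)/W) = 36 + 9*(√(3 + W)/W) = 36 + 9*√(3 + W)/W)
(200 + 280)/((q + K(13)) - 463) = (200 + 280)/((-99 + (36 + 9*√(3 + 13)/13)) - 463) = 480/((-99 + (36 + 9*(1/13)*√16)) - 463) = 480/((-99 + (36 + 9*(1/13)*4)) - 463) = 480/((-99 + (36 + 36/13)) - 463) = 480/((-99 + 504/13) - 463) = 480/(-783/13 - 463) = 480/(-6802/13) = 480*(-13/6802) = -3120/3401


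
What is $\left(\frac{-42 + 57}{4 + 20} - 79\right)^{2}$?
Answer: $\frac{393129}{64} \approx 6142.6$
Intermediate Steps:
$\left(\frac{-42 + 57}{4 + 20} - 79\right)^{2} = \left(\frac{15}{24} - 79\right)^{2} = \left(15 \cdot \frac{1}{24} - 79\right)^{2} = \left(\frac{5}{8} - 79\right)^{2} = \left(- \frac{627}{8}\right)^{2} = \frac{393129}{64}$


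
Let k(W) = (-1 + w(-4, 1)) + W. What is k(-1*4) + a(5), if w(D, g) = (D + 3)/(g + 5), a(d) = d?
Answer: -⅙ ≈ -0.16667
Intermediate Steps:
w(D, g) = (3 + D)/(5 + g)
k(W) = -7/6 + W (k(W) = (-1 + (3 - 4)/(5 + 1)) + W = (-1 - 1/6) + W = (-1 + (⅙)*(-1)) + W = (-1 - ⅙) + W = -7/6 + W)
k(-1*4) + a(5) = (-7/6 - 1*4) + 5 = (-7/6 - 4) + 5 = -31/6 + 5 = -⅙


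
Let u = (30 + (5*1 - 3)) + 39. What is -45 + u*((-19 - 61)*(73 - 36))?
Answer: -210205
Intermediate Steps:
u = 71 (u = (30 + (5 - 3)) + 39 = (30 + 2) + 39 = 32 + 39 = 71)
-45 + u*((-19 - 61)*(73 - 36)) = -45 + 71*((-19 - 61)*(73 - 36)) = -45 + 71*(-80*37) = -45 + 71*(-2960) = -45 - 210160 = -210205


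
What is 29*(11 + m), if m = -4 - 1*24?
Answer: -493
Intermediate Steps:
m = -28 (m = -4 - 24 = -28)
29*(11 + m) = 29*(11 - 28) = 29*(-17) = -493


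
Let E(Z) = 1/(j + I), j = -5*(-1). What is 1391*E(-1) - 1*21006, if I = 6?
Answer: -229675/11 ≈ -20880.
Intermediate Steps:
j = 5
E(Z) = 1/11 (E(Z) = 1/(5 + 6) = 1/11)
1391*E(-1) - 1*21006 = 1391*(1/11) - 1*21006 = 1391/11 - 21006 = -229675/11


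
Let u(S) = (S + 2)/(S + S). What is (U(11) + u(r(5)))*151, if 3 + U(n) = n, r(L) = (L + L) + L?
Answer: 38807/30 ≈ 1293.6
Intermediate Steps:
r(L) = 3*L (r(L) = 2*L + L = 3*L)
U(n) = -3 + n
u(S) = (2 + S)/(2*S) (u(S) = (2 + S)/((2*S)) = (2 + S)*(1/(2*S)) = (2 + S)/(2*S))
(U(11) + u(r(5)))*151 = ((-3 + 11) + (2 + 3*5)/(2*((3*5))))*151 = (8 + (½)*(2 + 15)/15)*151 = (8 + (½)*(1/15)*17)*151 = (8 + 17/30)*151 = (257/30)*151 = 38807/30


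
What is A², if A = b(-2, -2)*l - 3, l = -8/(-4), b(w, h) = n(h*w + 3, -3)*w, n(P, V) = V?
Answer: 81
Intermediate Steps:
b(w, h) = -3*w
l = 2 (l = -8*(-¼) = 2)
A = 9 (A = -3*(-2)*2 - 3 = 6*2 - 3 = 12 - 3 = 9)
A² = 9² = 81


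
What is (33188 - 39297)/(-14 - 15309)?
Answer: 6109/15323 ≈ 0.39868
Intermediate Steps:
(33188 - 39297)/(-14 - 15309) = -6109/(-15323) = -6109*(-1/15323) = 6109/15323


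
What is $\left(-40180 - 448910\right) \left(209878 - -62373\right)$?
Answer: $-133155241590$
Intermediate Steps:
$\left(-40180 - 448910\right) \left(209878 - -62373\right) = - 489090 \left(209878 + 62373\right) = \left(-489090\right) 272251 = -133155241590$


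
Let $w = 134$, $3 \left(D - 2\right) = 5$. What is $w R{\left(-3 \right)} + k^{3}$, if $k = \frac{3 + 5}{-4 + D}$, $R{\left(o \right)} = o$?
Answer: $-14226$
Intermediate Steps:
$D = \frac{11}{3}$ ($D = 2 + \frac{1}{3} \cdot 5 = 2 + \frac{5}{3} = \frac{11}{3} \approx 3.6667$)
$k = -24$ ($k = \frac{3 + 5}{-4 + \frac{11}{3}} = \frac{8}{- \frac{1}{3}} = 8 \left(-3\right) = -24$)
$w R{\left(-3 \right)} + k^{3} = 134 \left(-3\right) + \left(-24\right)^{3} = -402 - 13824 = -14226$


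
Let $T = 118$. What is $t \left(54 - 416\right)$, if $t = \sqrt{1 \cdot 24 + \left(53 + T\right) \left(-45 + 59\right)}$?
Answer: $- 362 \sqrt{2418} \approx -17801.0$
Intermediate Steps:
$t = \sqrt{2418}$ ($t = \sqrt{1 \cdot 24 + \left(53 + 118\right) \left(-45 + 59\right)} = \sqrt{24 + 171 \cdot 14} = \sqrt{24 + 2394} = \sqrt{2418} \approx 49.173$)
$t \left(54 - 416\right) = \sqrt{2418} \left(54 - 416\right) = \sqrt{2418} \left(-362\right) = - 362 \sqrt{2418}$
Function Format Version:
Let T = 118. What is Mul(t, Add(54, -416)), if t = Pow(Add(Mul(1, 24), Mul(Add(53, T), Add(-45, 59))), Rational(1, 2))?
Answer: Mul(-362, Pow(2418, Rational(1, 2))) ≈ -17801.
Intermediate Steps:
t = Pow(2418, Rational(1, 2)) (t = Pow(Add(Mul(1, 24), Mul(Add(53, 118), Add(-45, 59))), Rational(1, 2)) = Pow(Add(24, Mul(171, 14)), Rational(1, 2)) = Pow(Add(24, 2394), Rational(1, 2)) = Pow(2418, Rational(1, 2)) ≈ 49.173)
Mul(t, Add(54, -416)) = Mul(Pow(2418, Rational(1, 2)), Add(54, -416)) = Mul(Pow(2418, Rational(1, 2)), -362) = Mul(-362, Pow(2418, Rational(1, 2)))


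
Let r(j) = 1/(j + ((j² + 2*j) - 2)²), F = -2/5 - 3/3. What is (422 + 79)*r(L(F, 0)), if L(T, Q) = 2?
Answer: 501/38 ≈ 13.184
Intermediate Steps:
F = -7/5 (F = -2*⅕ - 3*⅓ = -⅖ - 1 = -7/5 ≈ -1.4000)
r(j) = 1/(j + (-2 + j² + 2*j)²)
(422 + 79)*r(L(F, 0)) = (422 + 79)/(2 + (-2 + 2² + 2*2)²) = 501/(2 + (-2 + 4 + 4)²) = 501/(2 + 6²) = 501/(2 + 36) = 501/38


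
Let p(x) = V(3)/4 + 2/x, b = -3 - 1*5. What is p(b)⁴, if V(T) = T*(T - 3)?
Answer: 1/256 ≈ 0.0039063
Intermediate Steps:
V(T) = T*(-3 + T)
b = -8 (b = -3 - 5 = -8)
p(x) = 2/x (p(x) = (3*(-3 + 3))/4 + 2/x = (3*0)*(¼) + 2/x = 0*(¼) + 2/x = 0 + 2/x = 2/x)
p(b)⁴ = (2/(-8))⁴ = (2*(-⅛))⁴ = (-¼)⁴ = 1/256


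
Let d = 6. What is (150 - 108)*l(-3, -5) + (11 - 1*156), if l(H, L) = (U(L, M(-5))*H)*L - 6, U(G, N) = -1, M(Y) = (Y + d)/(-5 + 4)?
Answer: -1027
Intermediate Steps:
M(Y) = -6 - Y (M(Y) = (Y + 6)/(-5 + 4) = (6 + Y)/(-1) = (6 + Y)*(-1) = -6 - Y)
l(H, L) = -6 - H*L (l(H, L) = (-H)*L - 6 = -H*L - 6 = -6 - H*L)
(150 - 108)*l(-3, -5) + (11 - 1*156) = (150 - 108)*(-6 - 1*(-3)*(-5)) + (11 - 1*156) = 42*(-6 - 15) + (11 - 156) = 42*(-21) - 145 = -882 - 145 = -1027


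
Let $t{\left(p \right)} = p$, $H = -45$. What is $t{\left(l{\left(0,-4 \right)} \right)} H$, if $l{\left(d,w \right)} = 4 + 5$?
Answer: $-405$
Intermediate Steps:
$l{\left(d,w \right)} = 9$
$t{\left(l{\left(0,-4 \right)} \right)} H = 9 \left(-45\right) = -405$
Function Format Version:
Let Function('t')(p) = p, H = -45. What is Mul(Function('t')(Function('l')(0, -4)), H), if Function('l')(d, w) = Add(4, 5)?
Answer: -405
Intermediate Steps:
Function('l')(d, w) = 9
Mul(Function('t')(Function('l')(0, -4)), H) = Mul(9, -45) = -405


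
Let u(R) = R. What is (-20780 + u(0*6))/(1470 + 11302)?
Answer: -5195/3193 ≈ -1.6270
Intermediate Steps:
(-20780 + u(0*6))/(1470 + 11302) = (-20780 + 0*6)/(1470 + 11302) = (-20780 + 0)/12772 = -20780*1/12772 = -5195/3193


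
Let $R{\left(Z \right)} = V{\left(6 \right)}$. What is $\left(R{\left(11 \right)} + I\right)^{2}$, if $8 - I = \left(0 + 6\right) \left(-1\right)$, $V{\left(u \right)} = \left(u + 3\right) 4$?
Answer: $2500$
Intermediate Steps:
$V{\left(u \right)} = 12 + 4 u$ ($V{\left(u \right)} = \left(3 + u\right) 4 = 12 + 4 u$)
$R{\left(Z \right)} = 36$ ($R{\left(Z \right)} = 12 + 4 \cdot 6 = 12 + 24 = 36$)
$I = 14$ ($I = 8 - \left(0 + 6\right) \left(-1\right) = 8 - 6 \left(-1\right) = 8 - -6 = 8 + 6 = 14$)
$\left(R{\left(11 \right)} + I\right)^{2} = \left(36 + 14\right)^{2} = 50^{2} = 2500$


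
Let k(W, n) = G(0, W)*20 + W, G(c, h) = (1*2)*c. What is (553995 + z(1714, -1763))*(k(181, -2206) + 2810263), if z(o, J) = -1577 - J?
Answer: 1557494666364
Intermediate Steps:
G(c, h) = 2*c
k(W, n) = W (k(W, n) = (2*0)*20 + W = 0*20 + W = 0 + W = W)
(553995 + z(1714, -1763))*(k(181, -2206) + 2810263) = (553995 + (-1577 - 1*(-1763)))*(181 + 2810263) = (553995 + (-1577 + 1763))*2810444 = (553995 + 186)*2810444 = 554181*2810444 = 1557494666364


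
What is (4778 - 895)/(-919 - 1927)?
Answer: -3883/2846 ≈ -1.3644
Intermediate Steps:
(4778 - 895)/(-919 - 1927) = 3883/(-2846) = 3883*(-1/2846) = -3883/2846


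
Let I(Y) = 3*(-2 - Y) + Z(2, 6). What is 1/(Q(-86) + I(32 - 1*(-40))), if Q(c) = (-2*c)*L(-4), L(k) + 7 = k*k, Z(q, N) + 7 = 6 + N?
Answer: 1/1331 ≈ 0.00075131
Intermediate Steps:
Z(q, N) = -1 + N (Z(q, N) = -7 + (6 + N) = -1 + N)
L(k) = -7 + k**2 (L(k) = -7 + k*k = -7 + k**2)
Q(c) = -18*c (Q(c) = (-2*c)*(-7 + (-4)**2) = (-2*c)*(-7 + 16) = -2*c*9 = -18*c)
I(Y) = -1 - 3*Y (I(Y) = 3*(-2 - Y) + (-1 + 6) = (-6 - 3*Y) + 5 = -1 - 3*Y)
1/(Q(-86) + I(32 - 1*(-40))) = 1/(-18*(-86) + (-1 - 3*(32 - 1*(-40)))) = 1/(1548 + (-1 - 3*(32 + 40))) = 1/(1548 + (-1 - 3*72)) = 1/(1548 + (-1 - 216)) = 1/(1548 - 217) = 1/1331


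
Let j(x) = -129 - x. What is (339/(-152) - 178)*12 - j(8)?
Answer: -76979/38 ≈ -2025.8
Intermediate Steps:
(339/(-152) - 178)*12 - j(8) = (339/(-152) - 178)*12 - (-129 - 1*8) = (339*(-1/152) - 178)*12 - (-129 - 8) = (-339/152 - 178)*12 - 1*(-137) = -27395/152*12 + 137 = -82185/38 + 137 = -76979/38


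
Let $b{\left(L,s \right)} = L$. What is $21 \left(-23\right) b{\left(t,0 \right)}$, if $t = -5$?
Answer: $2415$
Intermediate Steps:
$21 \left(-23\right) b{\left(t,0 \right)} = 21 \left(-23\right) \left(-5\right) = \left(-483\right) \left(-5\right) = 2415$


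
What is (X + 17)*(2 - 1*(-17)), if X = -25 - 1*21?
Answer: -551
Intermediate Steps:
X = -46 (X = -25 - 21 = -46)
(X + 17)*(2 - 1*(-17)) = (-46 + 17)*(2 - 1*(-17)) = -29*(2 + 17) = -29*19 = -551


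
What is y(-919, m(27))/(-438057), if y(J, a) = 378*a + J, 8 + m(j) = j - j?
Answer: 3943/438057 ≈ 0.0090011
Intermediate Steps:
m(j) = -8 (m(j) = -8 + (j - j) = -8 + 0 = -8)
y(J, a) = J + 378*a
y(-919, m(27))/(-438057) = (-919 + 378*(-8))/(-438057) = (-919 - 3024)*(-1/438057) = -3943*(-1/438057) = 3943/438057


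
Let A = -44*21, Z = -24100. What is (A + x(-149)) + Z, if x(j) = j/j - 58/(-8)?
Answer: -100063/4 ≈ -25016.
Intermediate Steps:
A = -924
x(j) = 33/4 (x(j) = 1 - 58*(-⅛) = 1 + 29/4 = 33/4)
(A + x(-149)) + Z = (-924 + 33/4) - 24100 = -3663/4 - 24100 = -100063/4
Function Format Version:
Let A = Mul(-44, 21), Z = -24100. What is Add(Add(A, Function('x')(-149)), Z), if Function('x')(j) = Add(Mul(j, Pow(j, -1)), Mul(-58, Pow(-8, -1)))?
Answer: Rational(-100063, 4) ≈ -25016.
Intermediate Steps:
A = -924
Function('x')(j) = Rational(33, 4) (Function('x')(j) = Add(1, Mul(-58, Rational(-1, 8))) = Add(1, Rational(29, 4)) = Rational(33, 4))
Add(Add(A, Function('x')(-149)), Z) = Add(Add(-924, Rational(33, 4)), -24100) = Add(Rational(-3663, 4), -24100) = Rational(-100063, 4)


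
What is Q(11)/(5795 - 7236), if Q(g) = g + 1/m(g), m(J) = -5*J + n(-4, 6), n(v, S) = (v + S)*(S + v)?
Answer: -560/73491 ≈ -0.0076200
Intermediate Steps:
n(v, S) = (S + v)² (n(v, S) = (S + v)*(S + v) = (S + v)²)
m(J) = 4 - 5*J (m(J) = -5*J + (6 - 4)² = -5*J + 2² = -5*J + 4 = 4 - 5*J)
Q(g) = g + 1/(4 - 5*g)
Q(11)/(5795 - 7236) = ((-1 + 11*(-4 + 5*11))/(-4 + 5*11))/(5795 - 7236) = ((-1 + 11*(-4 + 55))/(-4 + 55))/(-1441) = ((-1 + 11*51)/51)*(-1/1441) = ((-1 + 561)/51)*(-1/1441) = ((1/51)*560)*(-1/1441) = (560/51)*(-1/1441) = -560/73491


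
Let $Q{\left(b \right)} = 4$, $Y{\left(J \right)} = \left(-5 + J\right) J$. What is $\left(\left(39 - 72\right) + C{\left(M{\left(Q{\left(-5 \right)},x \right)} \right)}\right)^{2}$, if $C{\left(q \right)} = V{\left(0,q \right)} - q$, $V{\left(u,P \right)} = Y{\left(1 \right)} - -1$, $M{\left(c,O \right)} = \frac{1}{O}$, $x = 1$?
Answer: $1369$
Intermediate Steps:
$Y{\left(J \right)} = J \left(-5 + J\right)$
$V{\left(u,P \right)} = -3$ ($V{\left(u,P \right)} = 1 \left(-5 + 1\right) - -1 = 1 \left(-4\right) + 1 = -4 + 1 = -3$)
$C{\left(q \right)} = -3 - q$
$\left(\left(39 - 72\right) + C{\left(M{\left(Q{\left(-5 \right)},x \right)} \right)}\right)^{2} = \left(\left(39 - 72\right) - 4\right)^{2} = \left(-33 - 4\right)^{2} = \left(-37\right)^{2} = 1369$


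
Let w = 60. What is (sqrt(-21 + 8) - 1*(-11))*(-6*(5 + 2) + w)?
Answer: 198 + 18*I*sqrt(13) ≈ 198.0 + 64.9*I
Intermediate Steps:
(sqrt(-21 + 8) - 1*(-11))*(-6*(5 + 2) + w) = (sqrt(-21 + 8) - 1*(-11))*(-6*(5 + 2) + 60) = (sqrt(-13) + 11)*(-6*7 + 60) = (I*sqrt(13) + 11)*(-42 + 60) = (11 + I*sqrt(13))*18 = 198 + 18*I*sqrt(13)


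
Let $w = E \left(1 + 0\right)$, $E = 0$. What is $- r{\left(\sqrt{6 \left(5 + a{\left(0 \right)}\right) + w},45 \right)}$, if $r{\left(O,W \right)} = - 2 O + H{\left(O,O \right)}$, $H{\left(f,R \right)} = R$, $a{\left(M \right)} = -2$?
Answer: $3 \sqrt{2} \approx 4.2426$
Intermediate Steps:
$w = 0$ ($w = 0 \left(1 + 0\right) = 0 \cdot 1 = 0$)
$r{\left(O,W \right)} = - O$ ($r{\left(O,W \right)} = - 2 O + O = - O$)
$- r{\left(\sqrt{6 \left(5 + a{\left(0 \right)}\right) + w},45 \right)} = - \left(-1\right) \sqrt{6 \left(5 - 2\right) + 0} = - \left(-1\right) \sqrt{6 \cdot 3 + 0} = - \left(-1\right) \sqrt{18 + 0} = - \left(-1\right) \sqrt{18} = - \left(-1\right) 3 \sqrt{2} = - \left(-3\right) \sqrt{2} = 3 \sqrt{2}$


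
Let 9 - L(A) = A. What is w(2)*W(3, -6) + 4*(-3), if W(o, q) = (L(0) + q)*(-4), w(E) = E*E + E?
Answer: -84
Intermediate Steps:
L(A) = 9 - A
w(E) = E + E**2 (w(E) = E**2 + E = E + E**2)
W(o, q) = -36 - 4*q (W(o, q) = ((9 - 1*0) + q)*(-4) = ((9 + 0) + q)*(-4) = (9 + q)*(-4) = -36 - 4*q)
w(2)*W(3, -6) + 4*(-3) = (2*(1 + 2))*(-36 - 4*(-6)) + 4*(-3) = (2*3)*(-36 + 24) - 12 = 6*(-12) - 12 = -72 - 12 = -84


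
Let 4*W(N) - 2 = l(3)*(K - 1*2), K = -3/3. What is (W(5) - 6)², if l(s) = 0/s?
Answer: 121/4 ≈ 30.250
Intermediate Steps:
l(s) = 0
K = -1 (K = -3*⅓ = -1)
W(N) = ½ (W(N) = ½ + (0*(-1 - 1*2))/4 = ½ + (0*(-1 - 2))/4 = ½ + (0*(-3))/4 = ½ + (¼)*0 = ½ + 0 = ½)
(W(5) - 6)² = (½ - 6)² = (-11/2)² = 121/4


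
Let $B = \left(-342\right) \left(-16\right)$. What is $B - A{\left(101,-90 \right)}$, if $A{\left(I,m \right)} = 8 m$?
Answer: $6192$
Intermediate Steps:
$B = 5472$
$B - A{\left(101,-90 \right)} = 5472 - 8 \left(-90\right) = 5472 - -720 = 5472 + 720 = 6192$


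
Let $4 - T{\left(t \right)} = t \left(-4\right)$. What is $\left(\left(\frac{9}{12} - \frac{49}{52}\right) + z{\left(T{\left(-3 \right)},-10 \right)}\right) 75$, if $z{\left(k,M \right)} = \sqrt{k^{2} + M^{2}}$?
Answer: $- \frac{375}{26} + 150 \sqrt{41} \approx 946.05$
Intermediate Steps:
$T{\left(t \right)} = 4 + 4 t$ ($T{\left(t \right)} = 4 - t \left(-4\right) = 4 - - 4 t = 4 + 4 t$)
$z{\left(k,M \right)} = \sqrt{M^{2} + k^{2}}$
$\left(\left(\frac{9}{12} - \frac{49}{52}\right) + z{\left(T{\left(-3 \right)},-10 \right)}\right) 75 = \left(\left(\frac{9}{12} - \frac{49}{52}\right) + \sqrt{\left(-10\right)^{2} + \left(4 + 4 \left(-3\right)\right)^{2}}\right) 75 = \left(\left(9 \cdot \frac{1}{12} - \frac{49}{52}\right) + \sqrt{100 + \left(4 - 12\right)^{2}}\right) 75 = \left(\left(\frac{3}{4} - \frac{49}{52}\right) + \sqrt{100 + \left(-8\right)^{2}}\right) 75 = \left(- \frac{5}{26} + \sqrt{100 + 64}\right) 75 = \left(- \frac{5}{26} + \sqrt{164}\right) 75 = \left(- \frac{5}{26} + 2 \sqrt{41}\right) 75 = - \frac{375}{26} + 150 \sqrt{41}$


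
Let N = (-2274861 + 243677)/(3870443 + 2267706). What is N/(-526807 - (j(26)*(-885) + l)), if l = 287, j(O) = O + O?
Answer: 1015592/1476451946013 ≈ 6.8786e-7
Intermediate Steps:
j(O) = 2*O
N = -2031184/6138149 ≈ -0.33091
N/(-526807 - (j(26)*(-885) + l)) = -2031184/(6138149*(-526807 - ((2*26)*(-885) + 287))) = -2031184/(6138149*(-526807 - (52*(-885) + 287))) = -2031184/(6138149*(-526807 - (-46020 + 287))) = -2031184/(6138149*(-526807 - 1*(-45733))) = -2031184/(6138149*(-526807 + 45733)) = -2031184/6138149/(-481074) = -2031184/6138149*(-1/481074) = 1015592/1476451946013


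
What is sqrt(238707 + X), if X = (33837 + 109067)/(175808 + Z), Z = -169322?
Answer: sqrt(2510724934479)/3243 ≈ 488.60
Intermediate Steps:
X = 71452/3243 (X = (33837 + 109067)/(175808 - 169322) = 142904/6486 = 142904*(1/6486) = 71452/3243 ≈ 22.033)
sqrt(238707 + X) = sqrt(238707 + 71452/3243) = sqrt(774198253/3243) = sqrt(2510724934479)/3243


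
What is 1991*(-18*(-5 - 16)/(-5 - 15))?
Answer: -376299/10 ≈ -37630.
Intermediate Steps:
1991*(-18*(-5 - 16)/(-5 - 15)) = 1991*(-18/((-20/(-21)))) = 1991*(-18/((-20*(-1/21)))) = 1991*(-18/20/21) = 1991*(-18*21/20) = 1991*(-189/10) = -376299/10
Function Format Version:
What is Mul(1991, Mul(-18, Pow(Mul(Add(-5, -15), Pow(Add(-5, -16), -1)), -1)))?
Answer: Rational(-376299, 10) ≈ -37630.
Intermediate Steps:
Mul(1991, Mul(-18, Pow(Mul(Add(-5, -15), Pow(Add(-5, -16), -1)), -1))) = Mul(1991, Mul(-18, Pow(Mul(-20, Pow(-21, -1)), -1))) = Mul(1991, Mul(-18, Pow(Mul(-20, Rational(-1, 21)), -1))) = Mul(1991, Mul(-18, Pow(Rational(20, 21), -1))) = Mul(1991, Mul(-18, Rational(21, 20))) = Mul(1991, Rational(-189, 10)) = Rational(-376299, 10)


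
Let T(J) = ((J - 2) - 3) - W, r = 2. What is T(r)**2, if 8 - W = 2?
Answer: 81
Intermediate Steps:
W = 6 (W = 8 - 1*2 = 8 - 2 = 6)
T(J) = -11 + J (T(J) = ((J - 2) - 3) - 1*6 = ((-2 + J) - 3) - 6 = (-5 + J) - 6 = -11 + J)
T(r)**2 = (-11 + 2)**2 = (-9)**2 = 81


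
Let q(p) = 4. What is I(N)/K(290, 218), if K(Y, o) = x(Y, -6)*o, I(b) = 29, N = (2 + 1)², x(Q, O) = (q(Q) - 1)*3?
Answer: 29/1962 ≈ 0.014781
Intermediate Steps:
x(Q, O) = 9 (x(Q, O) = (4 - 1)*3 = 3*3 = 9)
N = 9 (N = 3² = 9)
K(Y, o) = 9*o
I(N)/K(290, 218) = 29/((9*218)) = 29/1962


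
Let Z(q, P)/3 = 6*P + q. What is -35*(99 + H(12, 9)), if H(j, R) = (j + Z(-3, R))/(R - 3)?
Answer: -8855/2 ≈ -4427.5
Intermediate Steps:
Z(q, P) = 3*q + 18*P (Z(q, P) = 3*(6*P + q) = 3*(q + 6*P) = 3*q + 18*P)
H(j, R) = (-9 + j + 18*R)/(-3 + R) (H(j, R) = (j + (3*(-3) + 18*R))/(R - 3) = (j + (-9 + 18*R))/(-3 + R) = (-9 + j + 18*R)/(-3 + R))
-35*(99 + H(12, 9)) = -35*(99 + (-9 + 12 + 18*9)/(-3 + 9)) = -35*(99 + (-9 + 12 + 162)/6) = -35*(99 + (⅙)*165) = -35*(99 + 55/2) = -35*253/2 = -8855/2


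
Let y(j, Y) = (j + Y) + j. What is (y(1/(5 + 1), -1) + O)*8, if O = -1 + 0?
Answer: -40/3 ≈ -13.333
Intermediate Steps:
O = -1
y(j, Y) = Y + 2*j (y(j, Y) = (Y + j) + j = Y + 2*j)
(y(1/(5 + 1), -1) + O)*8 = ((-1 + 2/(5 + 1)) - 1)*8 = ((-1 + 2/6) - 1)*8 = ((-1 + 2*(1/6)) - 1)*8 = ((-1 + 1/3) - 1)*8 = (-2/3 - 1)*8 = -5/3*8 = -40/3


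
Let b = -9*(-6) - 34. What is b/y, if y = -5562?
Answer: -10/2781 ≈ -0.0035958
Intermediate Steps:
b = 20 (b = 54 - 34 = 20)
b/y = 20/(-5562) = 20*(-1/5562) = -10/2781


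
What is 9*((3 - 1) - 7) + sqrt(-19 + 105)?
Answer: -45 + sqrt(86) ≈ -35.726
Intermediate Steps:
9*((3 - 1) - 7) + sqrt(-19 + 105) = 9*(2 - 7) + sqrt(86) = 9*(-5) + sqrt(86) = -45 + sqrt(86)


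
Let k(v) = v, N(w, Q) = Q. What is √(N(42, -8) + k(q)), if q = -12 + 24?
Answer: 2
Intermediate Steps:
q = 12
√(N(42, -8) + k(q)) = √(-8 + 12) = √4 = 2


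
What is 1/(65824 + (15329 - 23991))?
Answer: 1/57162 ≈ 1.7494e-5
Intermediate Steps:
1/(65824 + (15329 - 23991)) = 1/(65824 - 8662) = 1/57162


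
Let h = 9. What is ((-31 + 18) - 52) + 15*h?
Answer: 70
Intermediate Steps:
((-31 + 18) - 52) + 15*h = ((-31 + 18) - 52) + 15*9 = (-13 - 52) + 135 = -65 + 135 = 70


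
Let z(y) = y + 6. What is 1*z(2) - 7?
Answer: 1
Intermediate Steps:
z(y) = 6 + y
1*z(2) - 7 = 1*(6 + 2) - 7 = 1*8 - 7 = 8 - 7 = 1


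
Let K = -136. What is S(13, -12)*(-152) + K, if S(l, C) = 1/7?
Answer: -1104/7 ≈ -157.71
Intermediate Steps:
S(l, C) = 1/7
S(13, -12)*(-152) + K = (1/7)*(-152) - 136 = -152/7 - 136 = -1104/7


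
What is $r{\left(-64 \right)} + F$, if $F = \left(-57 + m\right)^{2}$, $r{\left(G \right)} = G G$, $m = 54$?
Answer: $4105$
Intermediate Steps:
$r{\left(G \right)} = G^{2}$
$F = 9$ ($F = \left(-57 + 54\right)^{2} = \left(-3\right)^{2} = 9$)
$r{\left(-64 \right)} + F = \left(-64\right)^{2} + 9 = 4096 + 9 = 4105$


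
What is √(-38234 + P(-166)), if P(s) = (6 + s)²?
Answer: I*√12634 ≈ 112.4*I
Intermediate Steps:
√(-38234 + P(-166)) = √(-38234 + (6 - 166)²) = √(-38234 + (-160)²) = √(-38234 + 25600) = √(-12634) = I*√12634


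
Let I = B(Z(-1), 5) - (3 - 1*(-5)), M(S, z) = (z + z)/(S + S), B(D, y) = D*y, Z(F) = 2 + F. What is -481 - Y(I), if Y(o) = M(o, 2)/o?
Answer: -4331/9 ≈ -481.22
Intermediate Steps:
M(S, z) = z/S (M(S, z) = (2*z)/((2*S)) = (2*z)*(1/(2*S)) = z/S)
I = -3 (I = (2 - 1)*5 - (3 - 1*(-5)) = 1*5 - (3 + 5) = 5 - 1*8 = 5 - 8 = -3)
Y(o) = 2/o**2 (Y(o) = (2/o)/o = 2/o**2)
-481 - Y(I) = -481 - 2/(-3)**2 = -481 - 2/9 = -4331/9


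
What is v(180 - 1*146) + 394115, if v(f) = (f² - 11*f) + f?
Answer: 394931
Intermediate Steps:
v(f) = f² - 10*f
v(180 - 1*146) + 394115 = (180 - 1*146)*(-10 + (180 - 1*146)) + 394115 = (180 - 146)*(-10 + (180 - 146)) + 394115 = 34*(-10 + 34) + 394115 = 34*24 + 394115 = 816 + 394115 = 394931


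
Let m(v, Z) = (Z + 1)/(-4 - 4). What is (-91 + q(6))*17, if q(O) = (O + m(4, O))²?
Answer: -70431/64 ≈ -1100.5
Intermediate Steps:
m(v, Z) = -⅛ - Z/8 (m(v, Z) = (1 + Z)/(-8) = (1 + Z)*(-⅛) = -⅛ - Z/8)
q(O) = (-⅛ + 7*O/8)² (q(O) = (O + (-⅛ - O/8))² = (-⅛ + 7*O/8)²)
(-91 + q(6))*17 = (-91 + (-1 + 7*6)²/64)*17 = (-91 + (-1 + 42)²/64)*17 = (-91 + (1/64)*41²)*17 = (-91 + (1/64)*1681)*17 = (-91 + 1681/64)*17 = -4143/64*17 = -70431/64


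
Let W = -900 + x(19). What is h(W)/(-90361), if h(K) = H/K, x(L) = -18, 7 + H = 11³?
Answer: 662/41475699 ≈ 1.5961e-5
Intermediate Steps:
H = 1324 (H = -7 + 11³ = -7 + 1331 = 1324)
W = -918 (W = -900 - 18 = -918)
h(K) = 1324/K
h(W)/(-90361) = (1324/(-918))/(-90361) = (1324*(-1/918))*(-1/90361) = -662/459*(-1/90361) = 662/41475699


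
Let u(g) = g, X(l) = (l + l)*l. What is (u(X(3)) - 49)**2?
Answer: 961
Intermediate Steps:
X(l) = 2*l**2 (X(l) = (2*l)*l = 2*l**2)
(u(X(3)) - 49)**2 = (2*3**2 - 49)**2 = (2*9 - 49)**2 = (18 - 49)**2 = (-31)**2 = 961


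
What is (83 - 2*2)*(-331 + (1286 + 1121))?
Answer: 164004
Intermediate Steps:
(83 - 2*2)*(-331 + (1286 + 1121)) = (83 - 1*4)*(-331 + 2407) = (83 - 4)*2076 = 79*2076 = 164004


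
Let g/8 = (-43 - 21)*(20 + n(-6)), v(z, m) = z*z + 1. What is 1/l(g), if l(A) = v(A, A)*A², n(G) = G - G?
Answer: 1/10995116382617600 ≈ 9.0949e-17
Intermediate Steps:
v(z, m) = 1 + z² (v(z, m) = z² + 1 = 1 + z²)
n(G) = 0
g = -10240 (g = 8*((-43 - 21)*(20 + 0)) = 8*(-64*20) = 8*(-1280) = -10240)
l(A) = A²*(1 + A²) (l(A) = (1 + A²)*A² = A²*(1 + A²))
1/l(g) = 1/((-10240)² + (-10240)⁴) = 1/(104857600 + 10995116277760000) = 1/10995116382617600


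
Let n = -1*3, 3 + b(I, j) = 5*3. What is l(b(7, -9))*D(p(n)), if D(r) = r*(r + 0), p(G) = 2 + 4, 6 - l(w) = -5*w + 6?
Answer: 2160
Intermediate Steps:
b(I, j) = 12 (b(I, j) = -3 + 5*3 = -3 + 15 = 12)
l(w) = 5*w (l(w) = 6 - (-5*w + 6) = 6 - (6 - 5*w) = 6 + (-6 + 5*w) = 5*w)
n = -3
p(G) = 6
D(r) = r**2 (D(r) = r*r = r**2)
l(b(7, -9))*D(p(n)) = (5*12)*6**2 = 60*36 = 2160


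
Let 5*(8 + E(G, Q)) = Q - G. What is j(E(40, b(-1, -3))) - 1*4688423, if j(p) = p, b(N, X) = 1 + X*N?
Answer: -23442191/5 ≈ -4.6884e+6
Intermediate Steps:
b(N, X) = 1 + N*X
E(G, Q) = -8 - G/5 + Q/5 (E(G, Q) = -8 + (Q - G)/5 = -8 + (-G/5 + Q/5) = -8 - G/5 + Q/5)
j(E(40, b(-1, -3))) - 1*4688423 = (-8 - ⅕*40 + (1 - 1*(-3))/5) - 1*4688423 = (-8 - 8 + (1 + 3)/5) - 4688423 = (-8 - 8 + (⅕)*4) - 4688423 = (-8 - 8 + ⅘) - 4688423 = -76/5 - 4688423 = -23442191/5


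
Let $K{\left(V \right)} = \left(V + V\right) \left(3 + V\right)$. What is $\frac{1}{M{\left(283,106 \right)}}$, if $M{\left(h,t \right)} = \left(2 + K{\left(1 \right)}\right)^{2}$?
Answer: $\frac{1}{100} \approx 0.01$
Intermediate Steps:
$K{\left(V \right)} = 2 V \left(3 + V\right)$
$M{\left(h,t \right)} = 100$ ($M{\left(h,t \right)} = \left(2 + 2 \cdot 1 \left(3 + 1\right)\right)^{2} = \left(2 + 2 \cdot 1 \cdot 4\right)^{2} = \left(2 + 8\right)^{2} = 10^{2} = 100$)
$\frac{1}{M{\left(283,106 \right)}} = \frac{1}{100}$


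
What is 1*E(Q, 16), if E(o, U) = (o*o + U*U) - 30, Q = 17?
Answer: 515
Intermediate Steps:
E(o, U) = -30 + U² + o² (E(o, U) = (o² + U²) - 30 = (U² + o²) - 30 = -30 + U² + o²)
1*E(Q, 16) = 1*(-30 + 16² + 17²) = 1*(-30 + 256 + 289) = 1*515 = 515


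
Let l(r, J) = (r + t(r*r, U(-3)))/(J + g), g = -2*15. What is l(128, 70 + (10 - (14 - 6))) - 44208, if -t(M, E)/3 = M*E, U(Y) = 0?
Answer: -928304/21 ≈ -44205.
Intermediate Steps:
t(M, E) = -3*E*M (t(M, E) = -3*M*E = -3*E*M)
g = -30
l(r, J) = r/(-30 + J) (l(r, J) = (r - 3*0*r*r)/(J - 30) = (r - 3*0*r²)/(-30 + J) = (r + 0)/(-30 + J) = r/(-30 + J))
l(128, 70 + (10 - (14 - 6))) - 44208 = 128/(-30 + (70 + (10 - (14 - 6)))) - 44208 = 128/(-30 + (70 + (10 - 1*8))) - 44208 = 128/(-30 + (70 + (10 - 8))) - 44208 = 128/(-30 + (70 + 2)) - 44208 = 128/(-30 + 72) - 44208 = 128/42 - 44208 = 128*(1/42) - 44208 = 64/21 - 44208 = -928304/21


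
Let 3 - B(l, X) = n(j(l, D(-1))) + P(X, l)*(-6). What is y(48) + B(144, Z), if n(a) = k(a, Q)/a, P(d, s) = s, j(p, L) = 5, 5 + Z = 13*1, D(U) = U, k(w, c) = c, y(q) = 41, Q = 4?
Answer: 4536/5 ≈ 907.20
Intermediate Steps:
Z = 8 (Z = -5 + 13*1 = -5 + 13 = 8)
n(a) = 4/a
B(l, X) = 11/5 + 6*l (B(l, X) = 3 - (4/5 + l*(-6)) = 3 - (4*(⅕) - 6*l) = 3 - (⅘ - 6*l) = 3 + (-⅘ + 6*l) = 11/5 + 6*l)
y(48) + B(144, Z) = 41 + (11/5 + 6*144) = 41 + (11/5 + 864) = 41 + 4331/5 = 4536/5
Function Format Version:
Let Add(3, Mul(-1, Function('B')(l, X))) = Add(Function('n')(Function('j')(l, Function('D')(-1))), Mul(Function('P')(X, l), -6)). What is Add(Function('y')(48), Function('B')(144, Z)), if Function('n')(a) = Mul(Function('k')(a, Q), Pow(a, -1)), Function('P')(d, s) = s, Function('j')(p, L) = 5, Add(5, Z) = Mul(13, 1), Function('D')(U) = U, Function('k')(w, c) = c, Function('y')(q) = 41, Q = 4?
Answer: Rational(4536, 5) ≈ 907.20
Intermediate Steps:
Z = 8 (Z = Add(-5, Mul(13, 1)) = Add(-5, 13) = 8)
Function('n')(a) = Mul(4, Pow(a, -1))
Function('B')(l, X) = Add(Rational(11, 5), Mul(6, l)) (Function('B')(l, X) = Add(3, Mul(-1, Add(Mul(4, Pow(5, -1)), Mul(l, -6)))) = Add(3, Mul(-1, Add(Mul(4, Rational(1, 5)), Mul(-6, l)))) = Add(3, Mul(-1, Add(Rational(4, 5), Mul(-6, l)))) = Add(3, Add(Rational(-4, 5), Mul(6, l))) = Add(Rational(11, 5), Mul(6, l)))
Add(Function('y')(48), Function('B')(144, Z)) = Add(41, Add(Rational(11, 5), Mul(6, 144))) = Add(41, Add(Rational(11, 5), 864)) = Add(41, Rational(4331, 5)) = Rational(4536, 5)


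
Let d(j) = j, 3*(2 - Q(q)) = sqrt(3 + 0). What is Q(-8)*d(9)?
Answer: 18 - 3*sqrt(3) ≈ 12.804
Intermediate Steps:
Q(q) = 2 - sqrt(3)/3 (Q(q) = 2 - sqrt(3 + 0)/3 = 2 - sqrt(3)/3)
Q(-8)*d(9) = (2 - sqrt(3)/3)*9 = 18 - 3*sqrt(3)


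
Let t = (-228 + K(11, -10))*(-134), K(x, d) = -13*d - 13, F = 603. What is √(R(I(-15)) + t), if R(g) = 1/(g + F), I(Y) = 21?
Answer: √361973703/156 ≈ 121.96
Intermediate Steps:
K(x, d) = -13 - 13*d
R(g) = 1/(603 + g) (R(g) = 1/(g + 603) = 1/(603 + g))
t = 14874 (t = (-228 + (-13 - 13*(-10)))*(-134) = (-228 + (-13 + 130))*(-134) = (-228 + 117)*(-134) = -111*(-134) = 14874)
√(R(I(-15)) + t) = √(1/(603 + 21) + 14874) = √(1/624 + 14874) = √(9281377/624) = √361973703/156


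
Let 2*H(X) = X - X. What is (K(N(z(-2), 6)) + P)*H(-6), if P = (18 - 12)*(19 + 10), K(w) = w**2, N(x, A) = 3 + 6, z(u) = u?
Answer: 0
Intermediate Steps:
N(x, A) = 9
H(X) = 0 (H(X) = (X - X)/2 = (1/2)*0 = 0)
P = 174 (P = 6*29 = 174)
(K(N(z(-2), 6)) + P)*H(-6) = (9**2 + 174)*0 = (81 + 174)*0 = 255*0 = 0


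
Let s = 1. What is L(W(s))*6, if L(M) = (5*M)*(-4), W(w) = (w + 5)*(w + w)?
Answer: -1440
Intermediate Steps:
W(w) = 2*w*(5 + w) (W(w) = (5 + w)*(2*w) = 2*w*(5 + w))
L(M) = -20*M
L(W(s))*6 = -40*(5 + 1)*6 = -40*6*6 = -20*12*6 = -240*6 = -1440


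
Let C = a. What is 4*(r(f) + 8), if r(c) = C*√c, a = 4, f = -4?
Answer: 32 + 32*I ≈ 32.0 + 32.0*I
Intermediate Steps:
C = 4
r(c) = 4*√c
4*(r(f) + 8) = 4*(4*√(-4) + 8) = 4*(4*(2*I) + 8) = 4*(8*I + 8) = 4*(8 + 8*I) = 32 + 32*I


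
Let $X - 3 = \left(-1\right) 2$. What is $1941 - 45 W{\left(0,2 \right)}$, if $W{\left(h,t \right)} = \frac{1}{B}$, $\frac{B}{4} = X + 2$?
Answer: $\frac{7749}{4} \approx 1937.3$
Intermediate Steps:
$X = 1$ ($X = 3 - 2 = 1$)
$B = 12$ ($B = 4 \left(1 + 2\right) = 4 \cdot 3 = 12$)
$W{\left(h,t \right)} = \frac{1}{12}$
$1941 - 45 W{\left(0,2 \right)} = 1941 - \frac{15}{4} = \frac{7749}{4}$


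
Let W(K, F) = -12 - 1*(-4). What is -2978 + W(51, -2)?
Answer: -2986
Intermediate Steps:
W(K, F) = -8 (W(K, F) = -12 + 4 = -8)
-2978 + W(51, -2) = -2978 - 8 = -2986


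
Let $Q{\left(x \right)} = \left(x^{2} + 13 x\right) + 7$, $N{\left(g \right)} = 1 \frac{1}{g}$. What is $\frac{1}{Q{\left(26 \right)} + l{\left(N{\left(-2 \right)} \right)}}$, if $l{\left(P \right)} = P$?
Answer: $\frac{2}{2041} \approx 0.00097991$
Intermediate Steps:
$N{\left(g \right)} = \frac{1}{g}$
$Q{\left(x \right)} = 7 + x^{2} + 13 x$
$\frac{1}{Q{\left(26 \right)} + l{\left(N{\left(-2 \right)} \right)}} = \frac{1}{\left(7 + 26^{2} + 13 \cdot 26\right) + \frac{1}{-2}} = \frac{1}{\left(7 + 676 + 338\right) - \frac{1}{2}} = \frac{1}{1021 - \frac{1}{2}} = \frac{1}{\frac{2041}{2}} = \frac{2}{2041}$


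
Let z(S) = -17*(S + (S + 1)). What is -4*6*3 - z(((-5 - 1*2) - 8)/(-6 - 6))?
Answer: -25/2 ≈ -12.500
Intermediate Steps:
z(S) = -17 - 34*S (z(S) = -17*(S + (1 + S)) = -17*(1 + 2*S) = -17 - 34*S)
-4*6*3 - z(((-5 - 1*2) - 8)/(-6 - 6)) = -4*6*3 - (-17 - 34*((-5 - 1*2) - 8)/(-6 - 6)) = -24*3 - (-17 - 34*((-5 - 2) - 8)/(-12)) = -72 - (-17 - 34*(-7 - 8)*(-1)/12) = -72 - (-17 - (-510)*(-1)/12) = -72 - (-17 - 34*5/4) = -72 - (-17 - 85/2) = -72 - 1*(-119/2) = -72 + 119/2 = -25/2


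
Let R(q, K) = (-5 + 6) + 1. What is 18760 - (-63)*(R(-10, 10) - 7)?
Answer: 18445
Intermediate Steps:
R(q, K) = 2 (R(q, K) = 1 + 1 = 2)
18760 - (-63)*(R(-10, 10) - 7) = 18760 - (-63)*(2 - 7) = 18760 - (-63)*(-5) = 18760 - 1*315 = 18760 - 315 = 18445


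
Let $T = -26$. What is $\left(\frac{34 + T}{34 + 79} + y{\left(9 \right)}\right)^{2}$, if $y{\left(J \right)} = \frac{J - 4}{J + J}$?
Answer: $\frac{502681}{4137156} \approx 0.1215$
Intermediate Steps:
$y{\left(J \right)} = \frac{-4 + J}{2 J}$
$\left(\frac{34 + T}{34 + 79} + y{\left(9 \right)}\right)^{2} = \left(\frac{34 - 26}{34 + 79} + \frac{-4 + 9}{2 \cdot 9}\right)^{2} = \left(\frac{8}{113} + \frac{1}{2} \cdot \frac{1}{9} \cdot 5\right)^{2} = \left(8 \cdot \frac{1}{113} + \frac{5}{18}\right)^{2} = \left(\frac{8}{113} + \frac{5}{18}\right)^{2} = \left(\frac{709}{2034}\right)^{2} = \frac{502681}{4137156}$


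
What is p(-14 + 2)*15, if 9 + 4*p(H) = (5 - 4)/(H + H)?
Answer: -1085/32 ≈ -33.906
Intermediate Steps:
p(H) = -9/4 + 1/(8*H) (p(H) = -9/4 + ((5 - 4)/(H + H))/4 = -9/4 + (1/(2*H))/4 = -9/4 + 1/(8*H))
p(-14 + 2)*15 = ((1 - 18*(-14 + 2))/(8*(-14 + 2)))*15 = ((⅛)*(1 - 18*(-12))/(-12))*15 = ((⅛)*(-1/12)*(1 + 216))*15 = ((⅛)*(-1/12)*217)*15 = -217/96*15 = -1085/32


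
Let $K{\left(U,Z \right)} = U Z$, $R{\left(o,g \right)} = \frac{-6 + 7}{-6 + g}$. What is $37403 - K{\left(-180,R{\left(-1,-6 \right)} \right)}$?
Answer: $37388$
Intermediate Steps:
$R{\left(o,g \right)} = \frac{1}{-6 + g}$ ($R{\left(o,g \right)} = 1 \frac{1}{-6 + g} = \frac{1}{-6 + g}$)
$37403 - K{\left(-180,R{\left(-1,-6 \right)} \right)} = 37403 - - \frac{180}{-6 - 6} = 37403 - - \frac{180}{-12} = 37403 - \left(-180\right) \left(- \frac{1}{12}\right) = 37403 - 15 = 37388$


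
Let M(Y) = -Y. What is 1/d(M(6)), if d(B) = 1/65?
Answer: 65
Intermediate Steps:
d(B) = 1/65
1/d(M(6)) = 1/(1/65) = 65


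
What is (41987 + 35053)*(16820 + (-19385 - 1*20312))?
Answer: -1762444080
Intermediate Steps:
(41987 + 35053)*(16820 + (-19385 - 1*20312)) = 77040*(16820 + (-19385 - 20312)) = 77040*(16820 - 39697) = 77040*(-22877) = -1762444080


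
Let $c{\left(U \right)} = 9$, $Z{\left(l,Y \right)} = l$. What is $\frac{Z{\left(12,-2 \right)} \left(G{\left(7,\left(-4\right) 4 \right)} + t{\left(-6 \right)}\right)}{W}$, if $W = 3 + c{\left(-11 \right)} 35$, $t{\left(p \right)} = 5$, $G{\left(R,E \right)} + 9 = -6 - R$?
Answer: $- \frac{34}{53} \approx -0.64151$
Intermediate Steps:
$G{\left(R,E \right)} = -15 - R$ ($G{\left(R,E \right)} = -9 - \left(6 + R\right) = -15 - R$)
$W = 318$ ($W = 3 + 9 \cdot 35 = 3 + 315 = 318$)
$\frac{Z{\left(12,-2 \right)} \left(G{\left(7,\left(-4\right) 4 \right)} + t{\left(-6 \right)}\right)}{W} = \frac{12 \left(\left(-15 - 7\right) + 5\right)}{318} = 12 \left(\left(-15 - 7\right) + 5\right) \frac{1}{318} = 12 \left(-22 + 5\right) \frac{1}{318} = 12 \left(-17\right) \frac{1}{318} = \left(-204\right) \frac{1}{318} = - \frac{34}{53}$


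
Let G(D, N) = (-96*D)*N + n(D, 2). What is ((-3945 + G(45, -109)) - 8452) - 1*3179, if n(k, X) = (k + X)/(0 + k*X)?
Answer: 40977407/90 ≈ 4.5530e+5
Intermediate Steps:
n(k, X) = (X + k)/(X*k) (n(k, X) = (X + k)/(0 + X*k) = (X + k)/((X*k)) = (X + k)*(1/(X*k)) = (X + k)/(X*k))
G(D, N) = (2 + D)/(2*D) - 96*D*N (G(D, N) = (-96*D)*N + (2 + D)/(2*D) = -96*D*N + (2 + D)/(2*D) = (2 + D)/(2*D) - 96*D*N)
((-3945 + G(45, -109)) - 8452) - 1*3179 = ((-3945 + (½ + 1/45 - 96*45*(-109))) - 8452) - 1*3179 = ((-3945 + (½ + 1/45 + 470880)) - 8452) - 3179 = ((-3945 + 42379247/90) - 8452) - 3179 = (42024197/90 - 8452) - 3179 = 41263517/90 - 3179 = 40977407/90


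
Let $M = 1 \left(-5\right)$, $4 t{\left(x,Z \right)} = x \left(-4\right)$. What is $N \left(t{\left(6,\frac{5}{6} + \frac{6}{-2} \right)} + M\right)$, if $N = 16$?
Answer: $-176$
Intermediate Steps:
$t{\left(x,Z \right)} = - x$ ($t{\left(x,Z \right)} = \frac{x \left(-4\right)}{4} = \frac{\left(-4\right) x}{4} = - x$)
$M = -5$
$N \left(t{\left(6,\frac{5}{6} + \frac{6}{-2} \right)} + M\right) = 16 \left(\left(-1\right) 6 - 5\right) = 16 \left(-6 - 5\right) = 16 \left(-11\right) = -176$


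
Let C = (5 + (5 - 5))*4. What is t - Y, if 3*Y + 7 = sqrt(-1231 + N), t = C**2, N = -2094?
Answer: 1207/3 - 5*I*sqrt(133)/3 ≈ 402.33 - 19.221*I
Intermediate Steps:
C = 20 (C = (5 + 0)*4 = 5*4 = 20)
t = 400 (t = 20**2 = 400)
Y = -7/3 + 5*I*sqrt(133)/3 (Y = -7/3 + sqrt(-1231 - 2094)/3 = -7/3 + sqrt(-3325)/3 = -7/3 + (5*I*sqrt(133))/3 = -7/3 + 5*I*sqrt(133)/3 ≈ -2.3333 + 19.221*I)
t - Y = 400 - (-7/3 + 5*I*sqrt(133)/3) = 400 + (7/3 - 5*I*sqrt(133)/3) = 1207/3 - 5*I*sqrt(133)/3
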